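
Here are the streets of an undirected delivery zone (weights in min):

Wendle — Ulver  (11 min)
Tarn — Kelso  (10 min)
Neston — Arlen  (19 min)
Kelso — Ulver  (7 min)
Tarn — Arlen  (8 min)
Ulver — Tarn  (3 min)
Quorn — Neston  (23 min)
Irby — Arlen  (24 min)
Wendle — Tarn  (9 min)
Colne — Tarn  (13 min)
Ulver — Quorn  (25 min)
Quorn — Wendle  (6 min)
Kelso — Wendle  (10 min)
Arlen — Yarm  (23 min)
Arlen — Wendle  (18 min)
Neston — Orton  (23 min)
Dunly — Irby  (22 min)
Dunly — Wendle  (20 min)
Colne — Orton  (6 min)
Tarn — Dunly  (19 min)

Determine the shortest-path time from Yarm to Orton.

50 min

Candidate routes:
Yarm–Arlen–Tarn–Colne–Orton: 23+8+13+6 = 50
Yarm–Arlen–Neston–Orton: 23+19+23 = 65
The minimum is 50 min via Yarm–Arlen–Tarn–Colne–Orton.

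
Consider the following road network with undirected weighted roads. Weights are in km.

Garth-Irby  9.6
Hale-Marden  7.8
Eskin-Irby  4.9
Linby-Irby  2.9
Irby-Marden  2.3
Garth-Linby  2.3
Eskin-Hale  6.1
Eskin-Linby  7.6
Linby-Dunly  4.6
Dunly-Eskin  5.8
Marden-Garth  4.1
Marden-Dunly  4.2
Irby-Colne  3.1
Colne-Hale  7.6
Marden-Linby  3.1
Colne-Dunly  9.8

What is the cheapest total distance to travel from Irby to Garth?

Settle nodes by increasing distance from Irby:
Irby: 0
Marden: 2.3  (via Irby)
Linby: 2.9  (via Irby)
Colne: 3.1  (via Irby)
Eskin: 4.9  (via Irby)
Garth: 5.2  (via Linby)
Shortest route: Irby–Linby–Garth = 5.2 km.

5.2 km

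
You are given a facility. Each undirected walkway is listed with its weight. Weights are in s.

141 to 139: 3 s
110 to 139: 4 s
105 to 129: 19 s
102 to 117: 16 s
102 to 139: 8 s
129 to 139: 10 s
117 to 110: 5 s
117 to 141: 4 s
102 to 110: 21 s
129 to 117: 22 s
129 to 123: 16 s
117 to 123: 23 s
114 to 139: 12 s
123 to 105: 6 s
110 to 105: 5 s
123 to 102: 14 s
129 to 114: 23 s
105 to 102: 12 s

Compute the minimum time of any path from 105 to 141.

12 s

Candidate routes:
105–110–139–141: 5+4+3 = 12
105–110–117–141: 5+5+4 = 14
105–102–139–141: 12+8+3 = 23
Cheapest is 105–110–139–141 at 12 s.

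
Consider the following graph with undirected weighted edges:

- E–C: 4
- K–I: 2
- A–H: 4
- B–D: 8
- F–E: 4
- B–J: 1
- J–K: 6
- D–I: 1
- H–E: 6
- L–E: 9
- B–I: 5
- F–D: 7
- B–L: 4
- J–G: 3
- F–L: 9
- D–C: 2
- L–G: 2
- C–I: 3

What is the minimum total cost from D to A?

Compare a few routes:
D - I - C - E - H - A: 1+3+4+6+4 = 18
D - C - E - H - A: 2+4+6+4 = 16
D - I - B - L - E - H - A: 1+5+4+9+6+4 = 29
D - F - E - H - A: 7+4+6+4 = 21
Cheapest is D - C - E - H - A at 16.

16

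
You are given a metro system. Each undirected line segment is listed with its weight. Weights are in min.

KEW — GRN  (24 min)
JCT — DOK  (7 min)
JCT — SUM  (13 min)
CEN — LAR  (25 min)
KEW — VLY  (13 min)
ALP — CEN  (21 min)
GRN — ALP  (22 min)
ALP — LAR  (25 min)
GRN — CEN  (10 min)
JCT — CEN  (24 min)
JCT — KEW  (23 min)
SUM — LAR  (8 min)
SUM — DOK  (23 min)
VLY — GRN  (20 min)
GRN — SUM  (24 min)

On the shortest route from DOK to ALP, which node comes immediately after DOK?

Compare a few routes:
DOK → JCT → SUM → LAR → ALP: 7+13+8+25 = 53
DOK → JCT → CEN → ALP: 7+24+21 = 52
The minimum is 52 min via DOK → JCT → CEN → ALP.
So from DOK the first move is to JCT.

JCT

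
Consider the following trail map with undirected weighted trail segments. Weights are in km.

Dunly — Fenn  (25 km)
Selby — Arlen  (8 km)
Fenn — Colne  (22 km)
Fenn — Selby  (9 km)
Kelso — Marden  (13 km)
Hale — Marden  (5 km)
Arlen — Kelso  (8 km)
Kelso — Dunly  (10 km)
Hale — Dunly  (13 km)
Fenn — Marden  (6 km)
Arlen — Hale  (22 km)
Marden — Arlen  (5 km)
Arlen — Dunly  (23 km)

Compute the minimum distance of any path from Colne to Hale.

33 km

Settle nodes by increasing distance from Colne:
Colne: 0
Fenn: 22  (via Colne)
Marden: 28  (via Fenn)
Selby: 31  (via Fenn)
Arlen: 33  (via Marden)
Hale: 33  (via Marden)
Shortest route: Colne → Fenn → Marden → Hale = 33 km.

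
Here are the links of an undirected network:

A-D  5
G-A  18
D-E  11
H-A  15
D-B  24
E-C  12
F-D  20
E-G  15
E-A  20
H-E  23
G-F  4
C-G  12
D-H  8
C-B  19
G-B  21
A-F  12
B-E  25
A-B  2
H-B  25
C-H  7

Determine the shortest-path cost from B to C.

19

Shortest distances from B:
B: 0
A: 2  (via B)
D: 7  (via A)
F: 14  (via A)
H: 15  (via D)
E: 18  (via D)
G: 18  (via F)
C: 19  (via B)
Shortest route: B → C = 19.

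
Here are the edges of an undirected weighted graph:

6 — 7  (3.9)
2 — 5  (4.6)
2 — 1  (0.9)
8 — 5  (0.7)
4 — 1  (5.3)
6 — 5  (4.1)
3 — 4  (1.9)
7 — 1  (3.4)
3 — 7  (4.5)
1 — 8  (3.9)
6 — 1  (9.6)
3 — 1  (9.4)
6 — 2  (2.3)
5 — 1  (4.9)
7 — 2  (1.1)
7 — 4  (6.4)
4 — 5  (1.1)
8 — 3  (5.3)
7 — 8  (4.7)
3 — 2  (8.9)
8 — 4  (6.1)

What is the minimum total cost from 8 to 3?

Running Dijkstra from 8:
8: 0
5: 0.7  (via 8)
4: 1.8  (via 5)
3: 3.7  (via 4)
Shortest route: 8–5–4–3 = 3.7.

3.7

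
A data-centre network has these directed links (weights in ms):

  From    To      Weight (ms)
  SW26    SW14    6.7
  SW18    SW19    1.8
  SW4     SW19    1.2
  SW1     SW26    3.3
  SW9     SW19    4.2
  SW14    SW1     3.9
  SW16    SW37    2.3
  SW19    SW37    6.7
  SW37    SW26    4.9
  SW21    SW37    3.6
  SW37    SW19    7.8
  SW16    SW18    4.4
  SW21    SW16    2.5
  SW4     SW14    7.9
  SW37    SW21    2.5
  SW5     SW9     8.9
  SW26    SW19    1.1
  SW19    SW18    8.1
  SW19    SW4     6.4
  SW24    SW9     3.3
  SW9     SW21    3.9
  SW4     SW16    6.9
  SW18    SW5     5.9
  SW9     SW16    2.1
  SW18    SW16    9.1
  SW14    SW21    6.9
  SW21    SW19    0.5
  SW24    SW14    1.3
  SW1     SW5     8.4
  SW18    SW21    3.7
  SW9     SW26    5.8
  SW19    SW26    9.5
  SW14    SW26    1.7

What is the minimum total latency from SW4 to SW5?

Settle nodes by increasing distance from SW4:
SW4: 0
SW19: 1.2  (via SW4)
SW16: 6.9  (via SW4)
SW14: 7.9  (via SW4)
SW37: 7.9  (via SW19)
SW18: 9.3  (via SW19)
SW26: 9.6  (via SW14)
SW21: 10.4  (via SW37)
SW1: 11.8  (via SW14)
SW5: 15.2  (via SW18)
Shortest route: SW4–SW19–SW18–SW5 = 15.2 ms.

15.2 ms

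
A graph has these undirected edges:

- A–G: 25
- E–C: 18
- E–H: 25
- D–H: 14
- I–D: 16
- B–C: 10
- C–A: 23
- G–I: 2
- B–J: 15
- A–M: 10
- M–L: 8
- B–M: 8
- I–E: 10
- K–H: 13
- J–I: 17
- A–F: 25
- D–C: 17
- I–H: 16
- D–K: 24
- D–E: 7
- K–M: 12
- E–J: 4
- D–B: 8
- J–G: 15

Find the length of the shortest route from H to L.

33

Enumerating some paths:
H → D → B → M → L: 14+8+8+8 = 38
H → D → E → J → B → M → L: 14+7+4+15+8+8 = 56
H → K → M → L: 13+12+8 = 33
The minimum is 33 via H → K → M → L.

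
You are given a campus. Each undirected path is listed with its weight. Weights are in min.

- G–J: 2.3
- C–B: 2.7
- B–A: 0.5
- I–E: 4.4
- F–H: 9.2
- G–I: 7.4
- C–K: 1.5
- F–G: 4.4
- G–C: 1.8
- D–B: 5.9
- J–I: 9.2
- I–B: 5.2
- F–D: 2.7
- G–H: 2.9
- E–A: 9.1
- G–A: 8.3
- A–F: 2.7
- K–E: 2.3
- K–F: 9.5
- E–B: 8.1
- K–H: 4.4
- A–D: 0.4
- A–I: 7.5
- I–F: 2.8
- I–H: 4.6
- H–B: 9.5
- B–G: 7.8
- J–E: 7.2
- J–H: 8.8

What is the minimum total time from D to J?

7.7 min

Enumerating some paths:
D–A–F–G–J: 0.4+2.7+4.4+2.3 = 9.8
D–F–G–J: 2.7+4.4+2.3 = 9.4
D–A–B–C–G–J: 0.4+0.5+2.7+1.8+2.3 = 7.7
The minimum is 7.7 min via D–A–B–C–G–J.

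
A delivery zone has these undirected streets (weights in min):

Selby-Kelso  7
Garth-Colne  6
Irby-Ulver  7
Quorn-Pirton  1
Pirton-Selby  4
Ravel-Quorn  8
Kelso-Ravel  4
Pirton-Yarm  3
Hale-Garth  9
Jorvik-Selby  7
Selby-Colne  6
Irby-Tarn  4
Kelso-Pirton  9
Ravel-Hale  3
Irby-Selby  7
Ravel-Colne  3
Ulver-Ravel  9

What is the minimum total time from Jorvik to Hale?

19 min

Running Dijkstra from Jorvik:
Jorvik: 0
Selby: 7  (via Jorvik)
Pirton: 11  (via Selby)
Quorn: 12  (via Pirton)
Colne: 13  (via Selby)
Irby: 14  (via Selby)
Yarm: 14  (via Pirton)
Kelso: 14  (via Selby)
Ravel: 16  (via Colne)
Tarn: 18  (via Irby)
Hale: 19  (via Ravel)
Shortest route: Jorvik–Selby–Colne–Ravel–Hale = 19 min.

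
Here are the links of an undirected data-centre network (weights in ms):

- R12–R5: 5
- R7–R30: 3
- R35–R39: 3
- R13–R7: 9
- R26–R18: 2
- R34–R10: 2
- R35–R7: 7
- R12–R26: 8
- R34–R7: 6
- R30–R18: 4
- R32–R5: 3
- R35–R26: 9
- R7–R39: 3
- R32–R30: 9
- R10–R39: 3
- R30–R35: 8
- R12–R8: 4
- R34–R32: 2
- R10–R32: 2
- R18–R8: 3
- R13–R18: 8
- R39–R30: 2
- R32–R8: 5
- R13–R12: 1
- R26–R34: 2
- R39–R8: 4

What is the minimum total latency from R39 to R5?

8 ms

Candidate routes:
R39 → R8 → R32 → R5: 4+5+3 = 12
R39 → R10 → R34 → R32 → R5: 3+2+2+3 = 10
R39 → R8 → R12 → R5: 4+4+5 = 13
R39 → R10 → R32 → R5: 3+2+3 = 8
The minimum is 8 ms via R39 → R10 → R32 → R5.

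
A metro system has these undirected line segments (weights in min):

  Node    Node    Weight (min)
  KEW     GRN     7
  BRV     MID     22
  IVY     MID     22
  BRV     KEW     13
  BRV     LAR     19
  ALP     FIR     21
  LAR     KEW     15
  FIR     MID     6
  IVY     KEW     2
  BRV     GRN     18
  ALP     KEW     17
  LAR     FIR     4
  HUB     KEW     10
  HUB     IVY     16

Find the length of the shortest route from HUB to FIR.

Enumerating some paths:
HUB → KEW → LAR → FIR: 10+15+4 = 29
HUB → IVY → KEW → LAR → FIR: 16+2+15+4 = 37
HUB → KEW → IVY → MID → FIR: 10+2+22+6 = 40
Cheapest is HUB → KEW → LAR → FIR at 29 min.

29 min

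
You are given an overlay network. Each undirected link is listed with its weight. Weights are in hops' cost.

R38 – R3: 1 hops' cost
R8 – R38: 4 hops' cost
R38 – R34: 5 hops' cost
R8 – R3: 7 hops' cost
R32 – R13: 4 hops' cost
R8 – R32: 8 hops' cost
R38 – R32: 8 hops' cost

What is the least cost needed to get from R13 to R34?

Settle nodes by increasing distance from R13:
R13: 0
R32: 4  (via R13)
R8: 12  (via R32)
R38: 12  (via R32)
R3: 13  (via R38)
R34: 17  (via R38)
Shortest route: R13 → R32 → R38 → R34 = 17 hops' cost.

17 hops' cost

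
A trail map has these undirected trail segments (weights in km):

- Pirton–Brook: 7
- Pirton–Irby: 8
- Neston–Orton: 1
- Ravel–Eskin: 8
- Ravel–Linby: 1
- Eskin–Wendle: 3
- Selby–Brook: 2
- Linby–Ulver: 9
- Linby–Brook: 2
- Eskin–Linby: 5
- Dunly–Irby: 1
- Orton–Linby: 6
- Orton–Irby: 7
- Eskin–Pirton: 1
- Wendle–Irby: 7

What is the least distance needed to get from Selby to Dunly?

Compare a few routes:
Selby - Brook - Linby - Eskin - Wendle - Irby - Dunly: 2+2+5+3+7+1 = 20
Selby - Brook - Linby - Eskin - Pirton - Irby - Dunly: 2+2+5+1+8+1 = 19
Selby - Brook - Pirton - Irby - Dunly: 2+7+8+1 = 18
Cheapest is Selby - Brook - Pirton - Irby - Dunly at 18 km.

18 km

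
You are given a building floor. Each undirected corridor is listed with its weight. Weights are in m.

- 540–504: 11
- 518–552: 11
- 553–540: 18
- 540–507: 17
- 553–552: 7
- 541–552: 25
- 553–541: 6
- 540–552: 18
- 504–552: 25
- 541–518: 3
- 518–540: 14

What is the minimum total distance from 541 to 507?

Running Dijkstra from 541:
541: 0
518: 3  (via 541)
553: 6  (via 541)
552: 13  (via 553)
540: 17  (via 518)
504: 28  (via 540)
507: 34  (via 540)
Shortest route: 541–518–540–507 = 34 m.

34 m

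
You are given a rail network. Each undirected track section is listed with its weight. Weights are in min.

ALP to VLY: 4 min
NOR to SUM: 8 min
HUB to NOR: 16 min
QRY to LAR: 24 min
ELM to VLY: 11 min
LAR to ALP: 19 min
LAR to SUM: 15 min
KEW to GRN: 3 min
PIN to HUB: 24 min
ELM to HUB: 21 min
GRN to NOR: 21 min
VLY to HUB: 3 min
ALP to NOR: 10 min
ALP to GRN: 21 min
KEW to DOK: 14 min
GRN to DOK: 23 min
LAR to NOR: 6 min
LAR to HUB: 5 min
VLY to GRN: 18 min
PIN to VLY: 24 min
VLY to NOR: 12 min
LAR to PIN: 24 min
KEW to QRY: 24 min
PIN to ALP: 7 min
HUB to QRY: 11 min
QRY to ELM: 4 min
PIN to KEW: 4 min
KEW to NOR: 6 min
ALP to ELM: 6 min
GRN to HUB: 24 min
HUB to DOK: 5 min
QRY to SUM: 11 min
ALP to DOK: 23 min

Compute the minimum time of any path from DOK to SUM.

Compare a few routes:
DOK → HUB → LAR → SUM: 5+5+15 = 25
DOK → HUB → LAR → NOR → SUM: 5+5+6+8 = 24
The minimum is 24 min via DOK → HUB → LAR → NOR → SUM.

24 min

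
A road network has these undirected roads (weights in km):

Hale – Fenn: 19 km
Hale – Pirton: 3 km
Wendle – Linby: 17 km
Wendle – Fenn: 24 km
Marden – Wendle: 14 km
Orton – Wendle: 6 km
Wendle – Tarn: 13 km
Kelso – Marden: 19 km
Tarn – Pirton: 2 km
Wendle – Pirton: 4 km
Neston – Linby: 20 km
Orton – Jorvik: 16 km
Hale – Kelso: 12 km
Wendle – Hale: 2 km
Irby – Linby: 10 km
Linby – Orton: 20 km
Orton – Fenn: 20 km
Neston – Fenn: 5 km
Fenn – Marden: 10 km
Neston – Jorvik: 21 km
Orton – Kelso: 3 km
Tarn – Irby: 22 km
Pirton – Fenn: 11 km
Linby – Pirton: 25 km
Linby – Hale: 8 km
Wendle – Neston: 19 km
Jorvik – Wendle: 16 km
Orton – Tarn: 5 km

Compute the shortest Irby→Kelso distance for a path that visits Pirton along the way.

Best Irby to Pirton: Irby → Linby → Hale → Pirton costing 21
Shortest Pirton→Kelso: Pirton → Tarn → Orton → Kelso = 10
Total via Pirton: 21 + 10 = 31 km.

31 km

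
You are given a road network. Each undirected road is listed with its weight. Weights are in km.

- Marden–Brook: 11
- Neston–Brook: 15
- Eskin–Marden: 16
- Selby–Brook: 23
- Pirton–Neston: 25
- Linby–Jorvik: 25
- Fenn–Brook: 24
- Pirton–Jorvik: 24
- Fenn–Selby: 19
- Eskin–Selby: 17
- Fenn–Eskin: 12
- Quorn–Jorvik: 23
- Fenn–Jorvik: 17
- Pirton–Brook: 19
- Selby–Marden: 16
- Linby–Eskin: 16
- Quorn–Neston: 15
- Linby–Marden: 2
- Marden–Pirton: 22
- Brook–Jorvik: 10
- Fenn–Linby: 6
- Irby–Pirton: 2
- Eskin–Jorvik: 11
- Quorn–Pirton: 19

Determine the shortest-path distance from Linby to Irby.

26 km

Candidate routes:
Linby → Marden → Brook → Pirton → Irby: 2+11+19+2 = 34
Linby → Marden → Brook → Jorvik → Pirton → Irby: 2+11+10+24+2 = 49
Linby → Marden → Pirton → Irby: 2+22+2 = 26
Cheapest is Linby → Marden → Pirton → Irby at 26 km.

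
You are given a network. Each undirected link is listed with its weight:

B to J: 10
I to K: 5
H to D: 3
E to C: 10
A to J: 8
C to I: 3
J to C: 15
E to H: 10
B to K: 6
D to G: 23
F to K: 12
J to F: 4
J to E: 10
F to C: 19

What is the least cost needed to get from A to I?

Compare a few routes:
A–J–F–K–I: 8+4+12+5 = 29
A–J–B–K–I: 8+10+6+5 = 29
A–J–C–I: 8+15+3 = 26
The minimum is 26 via A–J–C–I.

26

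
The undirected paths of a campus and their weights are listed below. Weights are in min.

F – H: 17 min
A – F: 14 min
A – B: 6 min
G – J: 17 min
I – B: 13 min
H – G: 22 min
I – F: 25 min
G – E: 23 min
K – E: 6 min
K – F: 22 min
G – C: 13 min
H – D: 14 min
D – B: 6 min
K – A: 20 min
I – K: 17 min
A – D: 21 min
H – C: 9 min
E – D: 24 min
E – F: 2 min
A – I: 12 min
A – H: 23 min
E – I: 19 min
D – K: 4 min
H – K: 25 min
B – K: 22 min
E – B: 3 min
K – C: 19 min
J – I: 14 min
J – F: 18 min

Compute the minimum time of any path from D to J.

29 min

Compare a few routes:
D–K–I–J: 4+17+14 = 35
D–B–E–F–J: 6+3+2+18 = 29
D–K–E–F–J: 4+6+2+18 = 30
D–B–I–J: 6+13+14 = 33
Cheapest is D–B–E–F–J at 29 min.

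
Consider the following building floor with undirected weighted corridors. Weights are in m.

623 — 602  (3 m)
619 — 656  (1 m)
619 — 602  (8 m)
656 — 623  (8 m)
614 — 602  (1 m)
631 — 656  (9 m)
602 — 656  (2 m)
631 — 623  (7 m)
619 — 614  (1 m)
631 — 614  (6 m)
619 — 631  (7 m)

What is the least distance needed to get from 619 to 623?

5 m

Shortest distances from 619:
619: 0
656: 1  (via 619)
614: 1  (via 619)
602: 2  (via 614)
623: 5  (via 602)
Shortest route: 619 → 614 → 602 → 623 = 5 m.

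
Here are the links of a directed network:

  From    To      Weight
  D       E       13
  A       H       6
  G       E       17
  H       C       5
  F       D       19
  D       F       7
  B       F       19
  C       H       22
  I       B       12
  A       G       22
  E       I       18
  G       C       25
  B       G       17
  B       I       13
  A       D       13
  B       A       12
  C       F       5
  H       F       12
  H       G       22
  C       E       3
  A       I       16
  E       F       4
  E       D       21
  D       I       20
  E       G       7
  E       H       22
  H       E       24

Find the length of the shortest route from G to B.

Settle nodes by increasing distance from G:
G: 0
E: 17  (via G)
F: 21  (via E)
C: 25  (via G)
I: 35  (via E)
D: 38  (via E)
H: 39  (via E)
B: 47  (via I)
Shortest route: G–E–I–B = 47.

47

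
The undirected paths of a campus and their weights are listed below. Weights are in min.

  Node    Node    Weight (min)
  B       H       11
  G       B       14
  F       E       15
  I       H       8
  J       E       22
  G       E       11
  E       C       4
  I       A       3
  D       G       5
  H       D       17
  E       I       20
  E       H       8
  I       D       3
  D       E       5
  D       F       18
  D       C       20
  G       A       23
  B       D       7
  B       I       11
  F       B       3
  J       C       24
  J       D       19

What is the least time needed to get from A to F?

Candidate routes:
A → I → B → F: 3+11+3 = 17
A → I → D → B → F: 3+3+7+3 = 16
The minimum is 16 min via A → I → D → B → F.

16 min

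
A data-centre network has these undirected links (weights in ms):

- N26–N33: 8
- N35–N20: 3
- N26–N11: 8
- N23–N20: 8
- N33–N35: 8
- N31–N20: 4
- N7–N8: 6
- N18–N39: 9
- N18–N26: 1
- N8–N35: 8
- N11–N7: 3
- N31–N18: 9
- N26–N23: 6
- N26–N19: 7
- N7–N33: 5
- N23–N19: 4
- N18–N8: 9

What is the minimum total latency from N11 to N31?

Running Dijkstra from N11:
N11: 0
N7: 3  (via N11)
N26: 8  (via N11)
N33: 8  (via N7)
N8: 9  (via N7)
N18: 9  (via N26)
N23: 14  (via N26)
N19: 15  (via N26)
N35: 16  (via N33)
N31: 18  (via N18)
Shortest route: N11–N26–N18–N31 = 18 ms.

18 ms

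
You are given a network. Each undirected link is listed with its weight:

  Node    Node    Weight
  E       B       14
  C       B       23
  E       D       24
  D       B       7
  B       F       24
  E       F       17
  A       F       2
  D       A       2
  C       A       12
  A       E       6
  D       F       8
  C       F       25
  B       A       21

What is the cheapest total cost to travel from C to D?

Enumerating some paths:
C → F → A → D: 25+2+2 = 29
C → A → F → D: 12+2+8 = 22
C → B → D: 23+7 = 30
C → A → D: 12+2 = 14
The minimum is 14 via C → A → D.

14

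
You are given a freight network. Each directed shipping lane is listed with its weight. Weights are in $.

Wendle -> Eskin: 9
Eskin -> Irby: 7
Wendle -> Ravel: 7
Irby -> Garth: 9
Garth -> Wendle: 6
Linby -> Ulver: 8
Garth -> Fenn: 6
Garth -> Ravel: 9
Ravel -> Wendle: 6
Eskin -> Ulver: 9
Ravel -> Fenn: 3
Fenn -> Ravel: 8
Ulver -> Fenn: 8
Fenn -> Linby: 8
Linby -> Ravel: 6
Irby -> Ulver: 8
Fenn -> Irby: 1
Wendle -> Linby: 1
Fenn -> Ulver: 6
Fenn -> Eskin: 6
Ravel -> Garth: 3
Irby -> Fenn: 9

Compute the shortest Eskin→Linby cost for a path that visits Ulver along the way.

Best Eskin to Ulver: Eskin → Ulver costing 9
Best Ulver to Linby: Ulver → Fenn → Linby costing 16
Total via Ulver: 9 + 16 = $25.

$25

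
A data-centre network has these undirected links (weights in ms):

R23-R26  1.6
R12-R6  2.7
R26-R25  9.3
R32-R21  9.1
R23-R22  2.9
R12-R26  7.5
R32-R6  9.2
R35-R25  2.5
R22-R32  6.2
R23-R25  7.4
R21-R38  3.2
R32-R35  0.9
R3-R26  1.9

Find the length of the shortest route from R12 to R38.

Compare a few routes:
R12–R26–R23–R25–R35–R32–R21–R38: 7.5+1.6+7.4+2.5+0.9+9.1+3.2 = 32.2
R12–R6–R32–R21–R38: 2.7+9.2+9.1+3.2 = 24.2
R12–R26–R23–R22–R32–R21–R38: 7.5+1.6+2.9+6.2+9.1+3.2 = 30.5
R12–R26–R25–R35–R32–R21–R38: 7.5+9.3+2.5+0.9+9.1+3.2 = 32.5
Cheapest is R12–R6–R32–R21–R38 at 24.2 ms.

24.2 ms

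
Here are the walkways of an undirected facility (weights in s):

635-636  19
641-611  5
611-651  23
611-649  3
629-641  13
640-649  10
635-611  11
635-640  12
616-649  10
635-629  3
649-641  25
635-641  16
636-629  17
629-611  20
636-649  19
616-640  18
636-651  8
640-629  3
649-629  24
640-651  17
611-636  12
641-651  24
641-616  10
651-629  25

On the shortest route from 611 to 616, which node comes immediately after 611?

649

Enumerating some paths:
611 - 649 - 616: 3+10 = 13
611 - 641 - 616: 5+10 = 15
The minimum is 13 s via 611 - 649 - 616.
So from 611 the first move is to 649.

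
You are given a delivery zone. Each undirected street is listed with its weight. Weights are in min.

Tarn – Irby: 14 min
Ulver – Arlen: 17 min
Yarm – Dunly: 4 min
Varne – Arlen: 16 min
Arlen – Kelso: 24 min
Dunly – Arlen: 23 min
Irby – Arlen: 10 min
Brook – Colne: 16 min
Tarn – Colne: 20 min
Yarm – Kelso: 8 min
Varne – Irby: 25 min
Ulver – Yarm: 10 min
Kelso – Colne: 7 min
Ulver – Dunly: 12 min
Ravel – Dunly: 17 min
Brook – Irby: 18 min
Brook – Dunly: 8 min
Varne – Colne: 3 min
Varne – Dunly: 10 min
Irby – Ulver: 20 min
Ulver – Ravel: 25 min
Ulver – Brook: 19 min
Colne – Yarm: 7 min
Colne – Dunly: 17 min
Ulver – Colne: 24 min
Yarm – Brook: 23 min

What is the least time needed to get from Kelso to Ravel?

29 min

Candidate routes:
Kelso–Colne–Yarm–Dunly–Ravel: 7+7+4+17 = 35
Kelso–Yarm–Dunly–Ravel: 8+4+17 = 29
Kelso–Colne–Varne–Dunly–Ravel: 7+3+10+17 = 37
Cheapest is Kelso–Yarm–Dunly–Ravel at 29 min.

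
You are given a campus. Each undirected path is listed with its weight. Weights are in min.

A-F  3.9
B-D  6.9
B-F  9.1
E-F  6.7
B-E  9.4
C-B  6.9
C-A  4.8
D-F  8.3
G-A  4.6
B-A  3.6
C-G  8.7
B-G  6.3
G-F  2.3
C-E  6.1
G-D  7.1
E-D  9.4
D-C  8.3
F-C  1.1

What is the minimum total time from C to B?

Settle nodes by increasing distance from C:
C: 0
F: 1.1  (via C)
G: 3.4  (via F)
A: 4.8  (via C)
E: 6.1  (via C)
B: 6.9  (via C)
Shortest route: C → B = 6.9 min.

6.9 min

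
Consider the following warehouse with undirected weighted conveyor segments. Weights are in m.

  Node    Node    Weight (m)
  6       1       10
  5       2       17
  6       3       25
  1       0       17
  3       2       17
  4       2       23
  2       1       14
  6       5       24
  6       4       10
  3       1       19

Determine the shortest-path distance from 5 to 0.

48 m

Settle nodes by increasing distance from 5:
5: 0
2: 17  (via 5)
6: 24  (via 5)
1: 31  (via 2)
3: 34  (via 2)
4: 34  (via 6)
0: 48  (via 1)
Shortest route: 5–2–1–0 = 48 m.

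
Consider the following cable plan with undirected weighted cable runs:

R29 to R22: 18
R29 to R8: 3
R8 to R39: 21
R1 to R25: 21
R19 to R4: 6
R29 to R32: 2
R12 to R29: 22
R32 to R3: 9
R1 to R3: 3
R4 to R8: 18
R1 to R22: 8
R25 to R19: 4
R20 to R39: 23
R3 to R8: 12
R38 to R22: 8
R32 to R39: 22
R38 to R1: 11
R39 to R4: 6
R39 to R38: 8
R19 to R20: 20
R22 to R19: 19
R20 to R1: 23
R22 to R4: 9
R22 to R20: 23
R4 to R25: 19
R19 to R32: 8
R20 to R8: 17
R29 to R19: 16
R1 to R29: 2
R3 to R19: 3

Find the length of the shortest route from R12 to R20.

Enumerating some paths:
R12 → R29 → R1 → R3 → R19 → R20: 22+2+3+3+20 = 50
R12 → R29 → R8 → R20: 22+3+17 = 42
R12 → R29 → R32 → R19 → R20: 22+2+8+20 = 52
R12 → R29 → R1 → R20: 22+2+23 = 47
Cheapest is R12 → R29 → R8 → R20 at 42.

42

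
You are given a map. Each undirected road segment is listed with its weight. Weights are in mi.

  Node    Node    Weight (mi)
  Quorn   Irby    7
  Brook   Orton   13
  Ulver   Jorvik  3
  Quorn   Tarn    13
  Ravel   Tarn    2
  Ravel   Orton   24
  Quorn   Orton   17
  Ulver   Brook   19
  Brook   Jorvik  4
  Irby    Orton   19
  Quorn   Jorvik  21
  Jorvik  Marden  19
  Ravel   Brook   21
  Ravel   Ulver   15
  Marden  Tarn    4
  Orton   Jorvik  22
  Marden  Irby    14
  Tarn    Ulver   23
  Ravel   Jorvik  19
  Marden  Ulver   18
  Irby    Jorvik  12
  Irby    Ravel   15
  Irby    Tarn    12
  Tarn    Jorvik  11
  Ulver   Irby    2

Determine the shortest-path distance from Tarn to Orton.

26 mi

Running Dijkstra from Tarn:
Tarn: 0
Ravel: 2  (via Tarn)
Marden: 4  (via Tarn)
Jorvik: 11  (via Tarn)
Irby: 12  (via Tarn)
Quorn: 13  (via Tarn)
Ulver: 14  (via Jorvik)
Brook: 15  (via Jorvik)
Orton: 26  (via Ravel)
Shortest route: Tarn → Ravel → Orton = 26 mi.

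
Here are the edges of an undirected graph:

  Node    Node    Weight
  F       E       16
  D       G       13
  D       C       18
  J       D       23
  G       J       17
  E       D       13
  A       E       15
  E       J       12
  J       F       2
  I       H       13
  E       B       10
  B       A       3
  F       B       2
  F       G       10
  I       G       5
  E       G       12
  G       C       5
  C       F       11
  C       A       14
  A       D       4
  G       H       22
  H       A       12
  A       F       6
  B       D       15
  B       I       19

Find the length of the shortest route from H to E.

25

Settle nodes by increasing distance from H:
H: 0
A: 12  (via H)
I: 13  (via H)
B: 15  (via A)
D: 16  (via A)
F: 17  (via B)
G: 18  (via I)
J: 19  (via F)
C: 23  (via G)
E: 25  (via B)
Shortest route: H–A–B–E = 25.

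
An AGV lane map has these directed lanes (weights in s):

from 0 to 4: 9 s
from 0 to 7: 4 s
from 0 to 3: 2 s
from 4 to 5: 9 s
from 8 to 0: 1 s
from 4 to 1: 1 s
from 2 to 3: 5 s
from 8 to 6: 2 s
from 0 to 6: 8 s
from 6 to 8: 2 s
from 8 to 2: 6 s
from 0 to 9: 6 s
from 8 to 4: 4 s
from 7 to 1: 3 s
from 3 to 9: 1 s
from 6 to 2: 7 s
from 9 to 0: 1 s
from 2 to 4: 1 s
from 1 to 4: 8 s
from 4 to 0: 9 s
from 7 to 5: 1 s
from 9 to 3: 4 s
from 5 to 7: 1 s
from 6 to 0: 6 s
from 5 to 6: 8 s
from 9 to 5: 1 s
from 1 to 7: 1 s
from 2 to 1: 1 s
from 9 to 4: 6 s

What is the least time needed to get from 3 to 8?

12 s

Settle nodes by increasing distance from 3:
3: 0
9: 1  (via 3)
0: 2  (via 9)
5: 2  (via 9)
7: 3  (via 5)
1: 6  (via 7)
4: 7  (via 9)
6: 10  (via 0)
8: 12  (via 6)
Shortest route: 3–9–0–6–8 = 12 s.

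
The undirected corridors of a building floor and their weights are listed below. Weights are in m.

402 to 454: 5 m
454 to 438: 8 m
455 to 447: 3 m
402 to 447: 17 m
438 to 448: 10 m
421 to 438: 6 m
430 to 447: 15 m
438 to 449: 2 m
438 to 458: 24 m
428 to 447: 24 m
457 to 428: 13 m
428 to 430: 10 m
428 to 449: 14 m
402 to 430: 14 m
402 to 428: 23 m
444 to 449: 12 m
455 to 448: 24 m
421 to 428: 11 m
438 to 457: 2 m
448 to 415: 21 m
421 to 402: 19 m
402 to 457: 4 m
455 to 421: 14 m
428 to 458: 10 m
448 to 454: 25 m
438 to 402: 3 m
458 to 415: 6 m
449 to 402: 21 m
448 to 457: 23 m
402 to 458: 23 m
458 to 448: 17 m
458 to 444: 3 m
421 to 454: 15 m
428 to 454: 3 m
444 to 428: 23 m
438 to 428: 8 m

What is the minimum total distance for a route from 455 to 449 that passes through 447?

25 m

Best 455 to 447: 455 → 447 costing 3
Shortest 447→449: 447 → 402 → 438 → 449 = 22
Total via 447: 3 + 22 = 25 m.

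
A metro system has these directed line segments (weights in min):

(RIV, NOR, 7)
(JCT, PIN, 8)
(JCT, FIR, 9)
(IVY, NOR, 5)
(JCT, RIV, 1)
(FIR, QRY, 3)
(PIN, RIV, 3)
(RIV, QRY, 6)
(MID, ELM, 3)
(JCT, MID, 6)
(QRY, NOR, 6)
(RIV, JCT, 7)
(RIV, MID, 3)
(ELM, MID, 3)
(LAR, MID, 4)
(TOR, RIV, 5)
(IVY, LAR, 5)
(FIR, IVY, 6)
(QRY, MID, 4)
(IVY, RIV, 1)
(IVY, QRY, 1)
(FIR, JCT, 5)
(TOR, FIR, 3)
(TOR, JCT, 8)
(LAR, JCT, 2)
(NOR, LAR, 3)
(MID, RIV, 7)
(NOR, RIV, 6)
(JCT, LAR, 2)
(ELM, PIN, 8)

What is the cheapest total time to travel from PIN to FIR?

Settle nodes by increasing distance from PIN:
PIN: 0
RIV: 3  (via PIN)
MID: 6  (via RIV)
ELM: 9  (via MID)
QRY: 9  (via RIV)
JCT: 10  (via RIV)
NOR: 10  (via RIV)
LAR: 12  (via JCT)
FIR: 19  (via JCT)
Shortest route: PIN–RIV–JCT–FIR = 19 min.

19 min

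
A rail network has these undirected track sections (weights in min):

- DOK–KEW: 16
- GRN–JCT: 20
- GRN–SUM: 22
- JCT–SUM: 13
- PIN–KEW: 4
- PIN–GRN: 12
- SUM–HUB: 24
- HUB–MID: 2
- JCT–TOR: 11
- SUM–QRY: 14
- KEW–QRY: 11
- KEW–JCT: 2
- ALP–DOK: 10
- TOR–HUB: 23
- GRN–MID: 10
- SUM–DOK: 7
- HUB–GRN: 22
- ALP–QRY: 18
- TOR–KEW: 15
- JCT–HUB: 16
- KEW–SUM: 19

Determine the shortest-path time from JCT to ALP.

28 min

Candidate routes:
JCT - KEW - DOK - ALP: 2+16+10 = 28
JCT - KEW - QRY - ALP: 2+11+18 = 31
JCT - SUM - DOK - ALP: 13+7+10 = 30
The minimum is 28 min via JCT - KEW - DOK - ALP.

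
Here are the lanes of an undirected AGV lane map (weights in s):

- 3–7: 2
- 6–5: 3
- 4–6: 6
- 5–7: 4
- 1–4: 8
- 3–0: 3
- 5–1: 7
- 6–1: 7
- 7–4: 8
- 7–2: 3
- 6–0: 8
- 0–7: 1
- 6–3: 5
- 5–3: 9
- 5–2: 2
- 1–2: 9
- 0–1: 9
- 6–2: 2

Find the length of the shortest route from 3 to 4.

Settle nodes by increasing distance from 3:
3: 0
7: 2  (via 3)
0: 3  (via 3)
2: 5  (via 7)
6: 5  (via 3)
5: 6  (via 7)
4: 10  (via 7)
Shortest route: 3–7–4 = 10 s.

10 s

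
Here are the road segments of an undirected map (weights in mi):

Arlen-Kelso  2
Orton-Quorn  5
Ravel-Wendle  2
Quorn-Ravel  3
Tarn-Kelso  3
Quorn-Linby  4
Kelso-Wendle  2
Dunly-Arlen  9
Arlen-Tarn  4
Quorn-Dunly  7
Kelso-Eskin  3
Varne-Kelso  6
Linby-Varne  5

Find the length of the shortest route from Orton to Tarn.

15 mi

Settle nodes by increasing distance from Orton:
Orton: 0
Quorn: 5  (via Orton)
Ravel: 8  (via Quorn)
Linby: 9  (via Quorn)
Wendle: 10  (via Ravel)
Dunly: 12  (via Quorn)
Kelso: 12  (via Wendle)
Varne: 14  (via Linby)
Arlen: 14  (via Kelso)
Tarn: 15  (via Kelso)
Shortest route: Orton–Quorn–Ravel–Wendle–Kelso–Tarn = 15 mi.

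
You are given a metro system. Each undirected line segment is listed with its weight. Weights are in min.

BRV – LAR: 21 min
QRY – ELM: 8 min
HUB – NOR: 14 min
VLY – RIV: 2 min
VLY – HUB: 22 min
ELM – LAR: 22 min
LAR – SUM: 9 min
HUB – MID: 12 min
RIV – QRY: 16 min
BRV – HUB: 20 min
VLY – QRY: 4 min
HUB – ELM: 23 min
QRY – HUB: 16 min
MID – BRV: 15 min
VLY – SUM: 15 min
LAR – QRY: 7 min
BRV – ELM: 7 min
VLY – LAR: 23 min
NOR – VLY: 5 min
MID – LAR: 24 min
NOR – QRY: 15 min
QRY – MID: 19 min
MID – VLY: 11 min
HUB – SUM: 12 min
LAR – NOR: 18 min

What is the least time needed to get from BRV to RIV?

21 min

Settle nodes by increasing distance from BRV:
BRV: 0
ELM: 7  (via BRV)
MID: 15  (via BRV)
QRY: 15  (via ELM)
VLY: 19  (via QRY)
HUB: 20  (via BRV)
RIV: 21  (via VLY)
Shortest route: BRV–ELM–QRY–VLY–RIV = 21 min.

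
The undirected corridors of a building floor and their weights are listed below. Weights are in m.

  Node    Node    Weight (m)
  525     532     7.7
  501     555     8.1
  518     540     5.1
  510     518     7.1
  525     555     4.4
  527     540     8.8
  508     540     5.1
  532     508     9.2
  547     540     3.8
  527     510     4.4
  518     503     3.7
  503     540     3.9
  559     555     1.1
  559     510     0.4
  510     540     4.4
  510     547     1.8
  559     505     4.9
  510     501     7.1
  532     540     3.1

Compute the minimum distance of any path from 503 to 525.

14.2 m

Settle nodes by increasing distance from 503:
503: 0
518: 3.7  (via 503)
540: 3.9  (via 503)
532: 7  (via 540)
547: 7.7  (via 540)
510: 8.3  (via 540)
559: 8.7  (via 510)
508: 9  (via 540)
555: 9.8  (via 559)
527: 12.7  (via 540)
505: 13.6  (via 559)
525: 14.2  (via 555)
Shortest route: 503 → 540 → 510 → 559 → 555 → 525 = 14.2 m.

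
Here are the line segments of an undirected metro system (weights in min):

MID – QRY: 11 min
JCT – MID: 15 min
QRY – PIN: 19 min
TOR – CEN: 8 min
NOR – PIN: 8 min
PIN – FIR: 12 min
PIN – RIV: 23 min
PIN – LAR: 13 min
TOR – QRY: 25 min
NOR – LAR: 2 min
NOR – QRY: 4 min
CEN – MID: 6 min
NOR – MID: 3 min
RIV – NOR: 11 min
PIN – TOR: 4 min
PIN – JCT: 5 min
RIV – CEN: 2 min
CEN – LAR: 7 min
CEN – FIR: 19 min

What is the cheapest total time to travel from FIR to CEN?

19 min

Running Dijkstra from FIR:
FIR: 0
PIN: 12  (via FIR)
TOR: 16  (via PIN)
JCT: 17  (via PIN)
CEN: 19  (via FIR)
Shortest route: FIR–CEN = 19 min.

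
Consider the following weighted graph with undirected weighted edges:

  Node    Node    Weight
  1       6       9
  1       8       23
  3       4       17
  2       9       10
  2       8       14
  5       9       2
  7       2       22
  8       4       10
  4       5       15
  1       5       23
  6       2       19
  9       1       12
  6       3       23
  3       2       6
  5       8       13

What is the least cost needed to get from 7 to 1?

Running Dijkstra from 7:
7: 0
2: 22  (via 7)
3: 28  (via 2)
9: 32  (via 2)
5: 34  (via 9)
8: 36  (via 2)
6: 41  (via 2)
1: 44  (via 9)
Shortest route: 7–2–9–1 = 44.

44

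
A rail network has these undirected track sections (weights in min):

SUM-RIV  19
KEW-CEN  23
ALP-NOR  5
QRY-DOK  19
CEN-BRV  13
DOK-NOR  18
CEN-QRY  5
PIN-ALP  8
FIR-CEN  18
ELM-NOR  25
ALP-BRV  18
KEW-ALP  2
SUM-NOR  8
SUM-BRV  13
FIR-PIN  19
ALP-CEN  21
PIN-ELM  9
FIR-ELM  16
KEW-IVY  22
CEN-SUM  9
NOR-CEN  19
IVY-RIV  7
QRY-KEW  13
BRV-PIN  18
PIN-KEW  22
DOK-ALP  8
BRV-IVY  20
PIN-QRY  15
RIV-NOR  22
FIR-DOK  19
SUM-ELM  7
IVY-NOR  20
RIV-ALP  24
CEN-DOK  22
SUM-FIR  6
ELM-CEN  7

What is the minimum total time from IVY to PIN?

32 min

Candidate routes:
IVY–KEW–ALP–PIN: 22+2+8 = 32
IVY–BRV–PIN: 20+18 = 38
IVY–NOR–ALP–PIN: 20+5+8 = 33
The minimum is 32 min via IVY–KEW–ALP–PIN.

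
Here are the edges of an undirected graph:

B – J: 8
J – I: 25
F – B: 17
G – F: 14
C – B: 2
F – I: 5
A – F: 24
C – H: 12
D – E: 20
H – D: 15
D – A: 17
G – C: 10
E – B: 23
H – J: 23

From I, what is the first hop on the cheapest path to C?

F

Compare a few routes:
I–F–B–C: 5+17+2 = 24
I–F–G–C: 5+14+10 = 29
I–J–B–C: 25+8+2 = 35
Cheapest is I–F–B–C at 24.
So from I the first move is to F.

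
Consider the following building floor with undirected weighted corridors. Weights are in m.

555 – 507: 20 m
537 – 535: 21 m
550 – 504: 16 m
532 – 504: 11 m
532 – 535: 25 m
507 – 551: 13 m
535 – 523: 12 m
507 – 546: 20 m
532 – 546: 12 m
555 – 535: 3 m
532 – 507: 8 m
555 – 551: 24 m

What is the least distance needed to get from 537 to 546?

58 m

Shortest distances from 537:
537: 0
535: 21  (via 537)
555: 24  (via 535)
523: 33  (via 535)
507: 44  (via 555)
532: 46  (via 535)
551: 48  (via 555)
504: 57  (via 532)
546: 58  (via 532)
Shortest route: 537–535–532–546 = 58 m.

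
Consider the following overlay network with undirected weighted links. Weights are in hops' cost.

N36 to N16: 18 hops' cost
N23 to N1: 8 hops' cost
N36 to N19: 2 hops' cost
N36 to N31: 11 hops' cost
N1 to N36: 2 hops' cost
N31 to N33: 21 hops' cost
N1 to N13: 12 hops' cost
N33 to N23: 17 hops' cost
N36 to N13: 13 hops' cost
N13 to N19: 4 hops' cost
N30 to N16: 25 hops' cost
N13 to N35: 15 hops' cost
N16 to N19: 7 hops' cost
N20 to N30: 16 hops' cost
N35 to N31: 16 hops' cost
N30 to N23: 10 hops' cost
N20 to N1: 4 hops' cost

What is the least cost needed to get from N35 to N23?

31 hops' cost

Running Dijkstra from N35:
N35: 0
N13: 15  (via N35)
N31: 16  (via N35)
N19: 19  (via N13)
N36: 21  (via N19)
N1: 23  (via N36)
N16: 26  (via N19)
N20: 27  (via N1)
N23: 31  (via N1)
Shortest route: N35–N13–N19–N36–N1–N23 = 31 hops' cost.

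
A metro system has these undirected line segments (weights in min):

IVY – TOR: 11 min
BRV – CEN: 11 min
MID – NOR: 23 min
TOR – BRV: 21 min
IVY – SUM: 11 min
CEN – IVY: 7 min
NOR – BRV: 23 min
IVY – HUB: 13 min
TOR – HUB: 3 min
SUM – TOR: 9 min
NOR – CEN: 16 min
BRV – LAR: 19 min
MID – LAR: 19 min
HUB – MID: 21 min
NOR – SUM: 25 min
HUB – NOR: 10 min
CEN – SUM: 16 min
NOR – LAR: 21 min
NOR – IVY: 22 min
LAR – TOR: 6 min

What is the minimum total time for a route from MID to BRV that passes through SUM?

Best MID to SUM: MID → HUB → TOR → SUM costing 33
Shortest SUM→BRV: SUM → CEN → BRV = 27
Total via SUM: 33 + 27 = 60 min.

60 min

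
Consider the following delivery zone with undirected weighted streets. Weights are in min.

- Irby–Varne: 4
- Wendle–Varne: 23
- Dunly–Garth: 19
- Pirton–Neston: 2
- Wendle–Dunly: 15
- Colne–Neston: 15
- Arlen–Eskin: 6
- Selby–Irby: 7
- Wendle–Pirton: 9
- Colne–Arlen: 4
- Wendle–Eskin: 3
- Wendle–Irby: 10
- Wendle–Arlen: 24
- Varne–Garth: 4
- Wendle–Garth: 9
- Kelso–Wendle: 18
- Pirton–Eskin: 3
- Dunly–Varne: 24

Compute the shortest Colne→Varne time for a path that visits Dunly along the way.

51 min

Shortest Colne→Dunly: Colne → Arlen → Eskin → Wendle → Dunly = 28
Shortest Dunly→Varne: Dunly → Garth → Varne = 23
Total via Dunly: 28 + 23 = 51 min.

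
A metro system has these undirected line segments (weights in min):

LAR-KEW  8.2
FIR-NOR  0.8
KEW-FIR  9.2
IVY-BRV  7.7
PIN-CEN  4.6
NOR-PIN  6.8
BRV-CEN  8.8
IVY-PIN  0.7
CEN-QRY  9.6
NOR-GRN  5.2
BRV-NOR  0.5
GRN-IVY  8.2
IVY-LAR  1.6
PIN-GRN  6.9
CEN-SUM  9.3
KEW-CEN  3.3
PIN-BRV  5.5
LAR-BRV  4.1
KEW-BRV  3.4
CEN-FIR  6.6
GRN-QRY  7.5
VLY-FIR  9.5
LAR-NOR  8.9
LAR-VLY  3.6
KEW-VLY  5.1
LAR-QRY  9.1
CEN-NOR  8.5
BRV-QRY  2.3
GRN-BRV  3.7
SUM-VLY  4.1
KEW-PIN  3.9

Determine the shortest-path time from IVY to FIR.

Settle nodes by increasing distance from IVY:
IVY: 0
PIN: 0.7  (via IVY)
LAR: 1.6  (via IVY)
KEW: 4.6  (via PIN)
VLY: 5.2  (via LAR)
CEN: 5.3  (via PIN)
BRV: 5.7  (via LAR)
NOR: 6.2  (via BRV)
FIR: 7  (via NOR)
Shortest route: IVY–LAR–BRV–NOR–FIR = 7 min.

7 min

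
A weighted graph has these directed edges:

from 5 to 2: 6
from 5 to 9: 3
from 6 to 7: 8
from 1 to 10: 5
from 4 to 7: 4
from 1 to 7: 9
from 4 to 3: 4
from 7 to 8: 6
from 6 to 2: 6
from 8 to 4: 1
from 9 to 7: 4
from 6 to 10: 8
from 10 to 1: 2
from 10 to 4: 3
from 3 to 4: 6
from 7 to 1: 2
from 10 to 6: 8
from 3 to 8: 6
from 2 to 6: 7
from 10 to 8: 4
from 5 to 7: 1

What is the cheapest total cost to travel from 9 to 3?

Settle nodes by increasing distance from 9:
9: 0
7: 4  (via 9)
1: 6  (via 7)
8: 10  (via 7)
4: 11  (via 8)
10: 11  (via 1)
3: 15  (via 4)
Shortest route: 9 → 7 → 8 → 4 → 3 = 15.

15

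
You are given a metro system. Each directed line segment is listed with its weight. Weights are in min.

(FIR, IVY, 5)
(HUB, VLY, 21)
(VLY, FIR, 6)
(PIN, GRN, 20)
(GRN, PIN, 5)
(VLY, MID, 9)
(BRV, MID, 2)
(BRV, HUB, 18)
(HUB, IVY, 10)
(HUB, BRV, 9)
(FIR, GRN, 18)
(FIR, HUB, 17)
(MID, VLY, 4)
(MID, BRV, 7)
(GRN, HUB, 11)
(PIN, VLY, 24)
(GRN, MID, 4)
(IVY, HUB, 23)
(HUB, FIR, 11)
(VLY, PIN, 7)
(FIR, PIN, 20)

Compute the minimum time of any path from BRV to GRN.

30 min

Enumerating some paths:
BRV → MID → VLY → FIR → GRN: 2+4+6+18 = 30
BRV → MID → VLY → PIN → GRN: 2+4+7+20 = 33
Cheapest is BRV → MID → VLY → FIR → GRN at 30 min.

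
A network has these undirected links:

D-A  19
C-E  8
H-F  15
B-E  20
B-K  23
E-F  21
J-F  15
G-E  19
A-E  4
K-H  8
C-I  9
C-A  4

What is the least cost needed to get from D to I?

Shortest distances from D:
D: 0
A: 19  (via D)
C: 23  (via A)
E: 23  (via A)
I: 32  (via C)
Shortest route: D → A → C → I = 32.

32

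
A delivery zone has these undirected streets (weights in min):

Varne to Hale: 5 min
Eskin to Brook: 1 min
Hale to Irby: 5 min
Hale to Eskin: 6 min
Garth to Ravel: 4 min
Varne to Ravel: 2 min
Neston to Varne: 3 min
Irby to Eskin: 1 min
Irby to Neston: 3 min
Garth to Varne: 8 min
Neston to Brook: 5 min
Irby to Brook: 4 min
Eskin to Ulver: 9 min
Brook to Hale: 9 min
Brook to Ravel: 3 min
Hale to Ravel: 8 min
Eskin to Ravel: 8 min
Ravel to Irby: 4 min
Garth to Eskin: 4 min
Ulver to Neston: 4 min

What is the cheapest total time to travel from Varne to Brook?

5 min

Shortest distances from Varne:
Varne: 0
Ravel: 2  (via Varne)
Neston: 3  (via Varne)
Brook: 5  (via Ravel)
Shortest route: Varne → Ravel → Brook = 5 min.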